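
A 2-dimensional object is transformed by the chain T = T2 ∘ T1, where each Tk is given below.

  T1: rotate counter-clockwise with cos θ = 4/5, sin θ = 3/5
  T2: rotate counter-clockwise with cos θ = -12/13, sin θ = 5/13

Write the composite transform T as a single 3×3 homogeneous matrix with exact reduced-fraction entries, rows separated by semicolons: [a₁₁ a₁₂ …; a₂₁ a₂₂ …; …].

T = [-63/65 16/65 0; -16/65 -63/65 0; 0 0 1]

T1 = [4/5 -3/5 0; 3/5 4/5 0; 0 0 1]
T2·T1 = [-63/65 16/65 0; -16/65 -63/65 0; 0 0 1]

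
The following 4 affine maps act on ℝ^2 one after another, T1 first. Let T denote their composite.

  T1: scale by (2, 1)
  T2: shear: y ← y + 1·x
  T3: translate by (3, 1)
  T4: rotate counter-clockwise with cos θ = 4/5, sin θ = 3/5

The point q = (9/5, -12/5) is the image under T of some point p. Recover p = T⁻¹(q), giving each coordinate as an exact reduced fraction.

T1 = [2 0 0; 0 1 0; 0 0 1]
T2·T1 = [2 0 0; 2 1 0; 0 0 1]
T3·…·T1 = [2 0 3; 2 1 1; 0 0 1]
T4·…·T1 = [2/5 -3/5 9/5; 14/5 4/5 13/5; 0 0 1]
det M = 2; M⁻¹ = [2/5 3/10 -3/2; -7/5 1/5 2; 0 0 1]
M⁻¹ · (9/5, -12/5)ᵀ = (-3/2, -1)ᵀ

p = (-3/2, -1)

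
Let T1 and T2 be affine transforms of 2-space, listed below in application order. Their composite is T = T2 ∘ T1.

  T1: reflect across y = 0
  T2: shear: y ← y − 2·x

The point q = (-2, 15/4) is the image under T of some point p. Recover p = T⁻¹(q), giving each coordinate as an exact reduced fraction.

T1 = [1 0 0; 0 -1 0; 0 0 1]
T2·T1 = [1 0 0; -2 -1 0; 0 0 1]
det M = -1; M⁻¹ = [1 0 0; -2 -1 0; 0 0 1]
M⁻¹ · (-2, 15/4)ᵀ = (-2, 1/4)ᵀ

p = (-2, 1/4)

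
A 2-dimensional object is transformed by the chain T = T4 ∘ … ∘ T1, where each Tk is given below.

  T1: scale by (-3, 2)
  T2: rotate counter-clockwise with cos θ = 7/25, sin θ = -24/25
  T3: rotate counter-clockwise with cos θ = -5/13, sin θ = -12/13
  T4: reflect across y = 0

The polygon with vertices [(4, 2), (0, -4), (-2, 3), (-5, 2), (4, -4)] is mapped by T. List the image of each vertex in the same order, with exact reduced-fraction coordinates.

image vertices: (3732/325, 1724/325), (288/325, -2584/325), (-2154/325, 1722/325), (-4989/325, 752/325), (4164/325, -2152/325)

T1 scale by (-3, 2): (4, 2) → (-12, 4); (0, -4) → (0, -8); (-2, 3) → (6, 6); (-5, 2) → (15, 4); (4, -4) → (-12, -8)
T2 rotate counter-clockwise with cos θ = 7/25, sin θ = -24/25: (-12, 4) → (12/25, 316/25); (0, -8) → (-192/25, -56/25); (6, 6) → (186/25, -102/25); (15, 4) → (201/25, -332/25); (-12, -8) → (-276/25, 232/25)
T3 rotate counter-clockwise with cos θ = -5/13, sin θ = -12/13: (12/25, 316/25) → (3732/325, -1724/325); (-192/25, -56/25) → (288/325, 2584/325); (186/25, -102/25) → (-2154/325, -1722/325); (201/25, -332/25) → (-4989/325, -752/325); (-276/25, 232/25) → (4164/325, 2152/325)
T4 reflect across y = 0: (3732/325, -1724/325) → (3732/325, 1724/325); (288/325, 2584/325) → (288/325, -2584/325); (-2154/325, -1722/325) → (-2154/325, 1722/325); (-4989/325, -752/325) → (-4989/325, 752/325); (4164/325, 2152/325) → (4164/325, -2152/325)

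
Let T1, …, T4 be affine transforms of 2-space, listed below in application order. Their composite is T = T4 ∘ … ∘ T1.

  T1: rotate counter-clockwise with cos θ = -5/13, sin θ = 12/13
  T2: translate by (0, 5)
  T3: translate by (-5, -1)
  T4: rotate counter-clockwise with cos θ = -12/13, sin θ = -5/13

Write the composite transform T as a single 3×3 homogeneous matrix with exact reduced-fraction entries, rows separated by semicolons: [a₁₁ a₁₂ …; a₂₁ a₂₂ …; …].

T1 = [-5/13 -12/13 0; 12/13 -5/13 0; 0 0 1]
T2·T1 = [-5/13 -12/13 0; 12/13 -5/13 5; 0 0 1]
T3·…·T1 = [-5/13 -12/13 -5; 12/13 -5/13 4; 0 0 1]
T4·…·T1 = [120/169 119/169 80/13; -119/169 120/169 -23/13; 0 0 1]

T = [120/169 119/169 80/13; -119/169 120/169 -23/13; 0 0 1]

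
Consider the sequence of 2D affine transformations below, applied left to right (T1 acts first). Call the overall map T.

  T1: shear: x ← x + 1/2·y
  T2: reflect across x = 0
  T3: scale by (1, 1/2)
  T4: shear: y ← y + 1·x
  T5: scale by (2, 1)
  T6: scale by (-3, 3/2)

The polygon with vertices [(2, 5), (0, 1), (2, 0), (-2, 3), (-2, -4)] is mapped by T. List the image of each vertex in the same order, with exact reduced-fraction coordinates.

image vertices: (27, -3), (3, 0), (12, -3), (-3, 3), (-24, 3)

T1 shear: x ← x + 1/2·y: (2, 5) → (9/2, 5); (0, 1) → (1/2, 1); (2, 0) → (2, 0); (-2, 3) → (-1/2, 3); (-2, -4) → (-4, -4)
T2 reflect across x = 0: (9/2, 5) → (-9/2, 5); (1/2, 1) → (-1/2, 1); (2, 0) → (-2, 0); (-1/2, 3) → (1/2, 3); (-4, -4) → (4, -4)
T3 scale by (1, 1/2): (-9/2, 5) → (-9/2, 5/2); (-1/2, 1) → (-1/2, 1/2); (-2, 0) → (-2, 0); (1/2, 3) → (1/2, 3/2); (4, -4) → (4, -2)
T4 shear: y ← y + 1·x: (-9/2, 5/2) → (-9/2, -2); (-1/2, 1/2) → (-1/2, 0); (-2, 0) → (-2, -2); (1/2, 3/2) → (1/2, 2); (4, -2) → (4, 2)
T5 scale by (2, 1): (-9/2, -2) → (-9, -2); (-1/2, 0) → (-1, 0); (-2, -2) → (-4, -2); (1/2, 2) → (1, 2); (4, 2) → (8, 2)
T6 scale by (-3, 3/2): (-9, -2) → (27, -3); (-1, 0) → (3, 0); (-4, -2) → (12, -3); (1, 2) → (-3, 3); (8, 2) → (-24, 3)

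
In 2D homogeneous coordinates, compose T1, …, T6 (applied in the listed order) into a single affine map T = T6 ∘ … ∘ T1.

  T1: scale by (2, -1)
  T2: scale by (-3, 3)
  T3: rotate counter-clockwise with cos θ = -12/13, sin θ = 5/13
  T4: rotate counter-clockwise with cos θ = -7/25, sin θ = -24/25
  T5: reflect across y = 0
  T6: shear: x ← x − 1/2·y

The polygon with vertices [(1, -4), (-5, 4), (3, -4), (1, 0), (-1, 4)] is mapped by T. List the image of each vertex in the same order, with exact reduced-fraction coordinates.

image vertices: (-759/65, -186/65), (11727/325, -5142/325), (-597/25, 162/25), (-1983/325, 1518/325), (759/65, 186/65)

T1 scale by (2, -1): (1, -4) → (2, 4); (-5, 4) → (-10, -4); (3, -4) → (6, 4); (1, 0) → (2, 0); (-1, 4) → (-2, -4)
T2 scale by (-3, 3): (2, 4) → (-6, 12); (-10, -4) → (30, -12); (6, 4) → (-18, 12); (2, 0) → (-6, 0); (-2, -4) → (6, -12)
T3 rotate counter-clockwise with cos θ = -12/13, sin θ = 5/13: (-6, 12) → (12/13, -174/13); (30, -12) → (-300/13, 294/13); (-18, 12) → (12, -18); (-6, 0) → (72/13, -30/13); (6, -12) → (-12/13, 174/13)
T4 rotate counter-clockwise with cos θ = -7/25, sin θ = -24/25: (12/13, -174/13) → (-852/65, 186/65); (-300/13, 294/13) → (9156/325, 5142/325); (12, -18) → (-516/25, -162/25); (72/13, -30/13) → (-1224/325, -1518/325); (-12/13, 174/13) → (852/65, -186/65)
T5 reflect across y = 0: (-852/65, 186/65) → (-852/65, -186/65); (9156/325, 5142/325) → (9156/325, -5142/325); (-516/25, -162/25) → (-516/25, 162/25); (-1224/325, -1518/325) → (-1224/325, 1518/325); (852/65, -186/65) → (852/65, 186/65)
T6 shear: x ← x − 1/2·y: (-852/65, -186/65) → (-759/65, -186/65); (9156/325, -5142/325) → (11727/325, -5142/325); (-516/25, 162/25) → (-597/25, 162/25); (-1224/325, 1518/325) → (-1983/325, 1518/325); (852/65, 186/65) → (759/65, 186/65)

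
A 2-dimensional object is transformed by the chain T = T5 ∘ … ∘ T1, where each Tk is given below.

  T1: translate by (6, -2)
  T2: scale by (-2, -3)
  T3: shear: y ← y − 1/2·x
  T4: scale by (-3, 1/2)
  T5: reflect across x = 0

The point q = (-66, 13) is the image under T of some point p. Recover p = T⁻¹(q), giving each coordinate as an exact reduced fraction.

T1 = [1 0 6; 0 1 -2; 0 0 1]
T2·T1 = [-2 0 -12; 0 -3 6; 0 0 1]
T3·…·T1 = [-2 0 -12; 1 -3 12; 0 0 1]
T4·…·T1 = [6 0 36; 1/2 -3/2 6; 0 0 1]
T5·…·T1 = [-6 0 -36; 1/2 -3/2 6; 0 0 1]
det M = 9; M⁻¹ = [-1/6 0 -6; -1/18 -2/3 2; 0 0 1]
M⁻¹ · (-66, 13)ᵀ = (5, -3)ᵀ

p = (5, -3)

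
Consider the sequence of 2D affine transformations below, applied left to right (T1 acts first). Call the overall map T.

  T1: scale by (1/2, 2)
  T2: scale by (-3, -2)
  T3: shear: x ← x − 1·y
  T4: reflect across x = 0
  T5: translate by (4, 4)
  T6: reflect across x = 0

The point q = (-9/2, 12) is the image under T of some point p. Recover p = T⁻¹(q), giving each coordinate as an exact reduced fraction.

p = (-5, -2)

T1 = [1/2 0 0; 0 2 0; 0 0 1]
T2·T1 = [-3/2 0 0; 0 -4 0; 0 0 1]
T3·…·T1 = [-3/2 4 0; 0 -4 0; 0 0 1]
T4·…·T1 = [3/2 -4 0; 0 -4 0; 0 0 1]
T5·…·T1 = [3/2 -4 4; 0 -4 4; 0 0 1]
T6·…·T1 = [-3/2 4 -4; 0 -4 4; 0 0 1]
det M = 6; M⁻¹ = [-2/3 -2/3 0; 0 -1/4 1; 0 0 1]
M⁻¹ · (-9/2, 12)ᵀ = (-5, -2)ᵀ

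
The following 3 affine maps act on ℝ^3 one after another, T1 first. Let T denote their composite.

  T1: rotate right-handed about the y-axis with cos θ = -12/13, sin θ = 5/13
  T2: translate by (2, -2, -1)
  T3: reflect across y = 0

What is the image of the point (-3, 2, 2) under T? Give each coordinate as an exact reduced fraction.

T(p) = (72/13, 0, -22/13)

T1 rotate right-handed about the y-axis with cos θ = -12/13, sin θ = 5/13: (-3, 2, 2) → (46/13, 2, -9/13)
T2 translate by (2, -2, -1): (46/13, 2, -9/13) → (72/13, 0, -22/13)
T3 reflect across y = 0: (72/13, 0, -22/13) → (72/13, 0, -22/13)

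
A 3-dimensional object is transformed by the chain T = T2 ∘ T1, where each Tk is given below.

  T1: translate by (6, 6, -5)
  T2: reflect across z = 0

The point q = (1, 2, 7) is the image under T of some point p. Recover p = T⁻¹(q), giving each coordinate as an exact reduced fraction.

p = (-5, -4, -2)

T1 = [1 0 0 6; 0 1 0 6; 0 0 1 -5; 0 0 0 1]
T2·T1 = [1 0 0 6; 0 1 0 6; 0 0 -1 5; 0 0 0 1]
det M = -1; M⁻¹ = [1 0 0 -6; 0 1 0 -6; 0 0 -1 5; 0 0 0 1]
M⁻¹ · (1, 2, 7)ᵀ = (-5, -4, -2)ᵀ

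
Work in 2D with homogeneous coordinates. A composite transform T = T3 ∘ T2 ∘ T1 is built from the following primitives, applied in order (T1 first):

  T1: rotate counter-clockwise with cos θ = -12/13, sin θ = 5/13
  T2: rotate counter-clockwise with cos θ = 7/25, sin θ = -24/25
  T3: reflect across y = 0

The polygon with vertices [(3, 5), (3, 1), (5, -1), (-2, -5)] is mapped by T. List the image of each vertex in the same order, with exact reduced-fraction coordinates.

T1 rotate counter-clockwise with cos θ = -12/13, sin θ = 5/13: (3, 5) → (-61/13, -45/13); (3, 1) → (-41/13, 3/13); (5, -1) → (-55/13, 37/13); (-2, -5) → (49/13, 50/13)
T2 rotate counter-clockwise with cos θ = 7/25, sin θ = -24/25: (-61/13, -45/13) → (-1507/325, 1149/325); (-41/13, 3/13) → (-43/65, 201/65); (-55/13, 37/13) → (503/325, 1579/325); (49/13, 50/13) → (1543/325, -826/325)
T3 reflect across y = 0: (-1507/325, 1149/325) → (-1507/325, -1149/325); (-43/65, 201/65) → (-43/65, -201/65); (503/325, 1579/325) → (503/325, -1579/325); (1543/325, -826/325) → (1543/325, 826/325)

image vertices: (-1507/325, -1149/325), (-43/65, -201/65), (503/325, -1579/325), (1543/325, 826/325)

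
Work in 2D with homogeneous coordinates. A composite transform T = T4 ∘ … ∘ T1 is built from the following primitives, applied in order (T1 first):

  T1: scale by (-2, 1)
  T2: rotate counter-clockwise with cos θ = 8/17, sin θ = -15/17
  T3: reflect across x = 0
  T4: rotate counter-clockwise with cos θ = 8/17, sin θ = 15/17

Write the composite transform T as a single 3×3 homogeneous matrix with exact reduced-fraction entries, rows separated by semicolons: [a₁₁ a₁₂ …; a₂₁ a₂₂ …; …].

T1 = [-2 0 0; 0 1 0; 0 0 1]
T2·T1 = [-16/17 15/17 0; 30/17 8/17 0; 0 0 1]
T3·…·T1 = [16/17 -15/17 0; 30/17 8/17 0; 0 0 1]
T4·…·T1 = [-322/289 -240/289 0; 480/289 -161/289 0; 0 0 1]

T = [-322/289 -240/289 0; 480/289 -161/289 0; 0 0 1]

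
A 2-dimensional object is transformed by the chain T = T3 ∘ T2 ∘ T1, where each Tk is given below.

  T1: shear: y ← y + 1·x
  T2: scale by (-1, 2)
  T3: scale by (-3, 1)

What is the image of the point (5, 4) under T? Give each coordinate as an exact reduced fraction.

T1 shear: y ← y + 1·x: (5, 4) → (5, 9)
T2 scale by (-1, 2): (5, 9) → (-5, 18)
T3 scale by (-3, 1): (-5, 18) → (15, 18)

T(p) = (15, 18)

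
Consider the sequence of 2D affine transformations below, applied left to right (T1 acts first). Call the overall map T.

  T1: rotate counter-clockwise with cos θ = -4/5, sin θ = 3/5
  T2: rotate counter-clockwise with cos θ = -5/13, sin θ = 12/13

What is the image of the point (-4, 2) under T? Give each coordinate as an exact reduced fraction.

T(p) = (38/13, 44/13)

T1 rotate counter-clockwise with cos θ = -4/5, sin θ = 3/5: (-4, 2) → (2, -4)
T2 rotate counter-clockwise with cos θ = -5/13, sin θ = 12/13: (2, -4) → (38/13, 44/13)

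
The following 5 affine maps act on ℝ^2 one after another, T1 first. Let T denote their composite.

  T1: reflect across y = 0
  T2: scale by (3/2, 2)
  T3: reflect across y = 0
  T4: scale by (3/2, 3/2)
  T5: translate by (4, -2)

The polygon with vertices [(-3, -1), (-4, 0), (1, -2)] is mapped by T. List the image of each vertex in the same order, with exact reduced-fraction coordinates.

image vertices: (-11/4, -5), (-5, -2), (25/4, -8)

T1 reflect across y = 0: (-3, -1) → (-3, 1); (-4, 0) → (-4, 0); (1, -2) → (1, 2)
T2 scale by (3/2, 2): (-3, 1) → (-9/2, 2); (-4, 0) → (-6, 0); (1, 2) → (3/2, 4)
T3 reflect across y = 0: (-9/2, 2) → (-9/2, -2); (-6, 0) → (-6, 0); (3/2, 4) → (3/2, -4)
T4 scale by (3/2, 3/2): (-9/2, -2) → (-27/4, -3); (-6, 0) → (-9, 0); (3/2, -4) → (9/4, -6)
T5 translate by (4, -2): (-27/4, -3) → (-11/4, -5); (-9, 0) → (-5, -2); (9/4, -6) → (25/4, -8)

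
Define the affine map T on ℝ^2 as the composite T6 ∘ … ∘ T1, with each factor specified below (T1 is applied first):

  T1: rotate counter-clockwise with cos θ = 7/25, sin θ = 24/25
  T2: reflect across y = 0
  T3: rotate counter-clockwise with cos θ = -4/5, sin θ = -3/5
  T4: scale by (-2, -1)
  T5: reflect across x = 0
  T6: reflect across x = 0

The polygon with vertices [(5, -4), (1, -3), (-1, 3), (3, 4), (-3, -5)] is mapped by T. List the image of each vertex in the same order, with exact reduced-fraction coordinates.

image vertices: (64/5, 1/5), (26/5, 9/5), (-26/5, -9/5), (0, -5), (6/5, 29/5)

T1 rotate counter-clockwise with cos θ = 7/25, sin θ = 24/25: (5, -4) → (131/25, 92/25); (1, -3) → (79/25, 3/25); (-1, 3) → (-79/25, -3/25); (3, 4) → (-3, 4); (-3, -5) → (99/25, -107/25)
T2 reflect across y = 0: (131/25, 92/25) → (131/25, -92/25); (79/25, 3/25) → (79/25, -3/25); (-79/25, -3/25) → (-79/25, 3/25); (-3, 4) → (-3, -4); (99/25, -107/25) → (99/25, 107/25)
T3 rotate counter-clockwise with cos θ = -4/5, sin θ = -3/5: (131/25, -92/25) → (-32/5, -1/5); (79/25, -3/25) → (-13/5, -9/5); (-79/25, 3/25) → (13/5, 9/5); (-3, -4) → (0, 5); (99/25, 107/25) → (-3/5, -29/5)
T4 scale by (-2, -1): (-32/5, -1/5) → (64/5, 1/5); (-13/5, -9/5) → (26/5, 9/5); (13/5, 9/5) → (-26/5, -9/5); (0, 5) → (0, -5); (-3/5, -29/5) → (6/5, 29/5)
T5 reflect across x = 0: (64/5, 1/5) → (-64/5, 1/5); (26/5, 9/5) → (-26/5, 9/5); (-26/5, -9/5) → (26/5, -9/5); (0, -5) → (0, -5); (6/5, 29/5) → (-6/5, 29/5)
T6 reflect across x = 0: (-64/5, 1/5) → (64/5, 1/5); (-26/5, 9/5) → (26/5, 9/5); (26/5, -9/5) → (-26/5, -9/5); (0, -5) → (0, -5); (-6/5, 29/5) → (6/5, 29/5)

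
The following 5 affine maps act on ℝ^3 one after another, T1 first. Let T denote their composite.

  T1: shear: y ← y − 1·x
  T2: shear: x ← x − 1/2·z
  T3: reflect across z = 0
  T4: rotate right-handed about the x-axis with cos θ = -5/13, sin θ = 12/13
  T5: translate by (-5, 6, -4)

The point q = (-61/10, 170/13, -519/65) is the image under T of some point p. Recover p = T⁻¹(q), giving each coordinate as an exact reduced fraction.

p = (7/5, -5, 5)

T1 = [1 0 0 0; -1 1 0 0; 0 0 1 0; 0 0 0 1]
T2·T1 = [1 0 -1/2 0; -1 1 0 0; 0 0 1 0; 0 0 0 1]
T3·…·T1 = [1 0 -1/2 0; -1 1 0 0; 0 0 -1 0; 0 0 0 1]
T4·…·T1 = [1 0 -1/2 0; 5/13 -5/13 12/13 0; -12/13 12/13 5/13 0; 0 0 0 1]
T5·…·T1 = [1 0 -1/2 -5; 5/13 -5/13 12/13 6; -12/13 12/13 5/13 -4; 0 0 0 1]
det M = -1; M⁻¹ = [1 6/13 5/26 3; 1 1/13 29/26 9; 0 12/13 5/13 -4; 0 0 0 1]
M⁻¹ · (-61/10, 170/13, -519/65)ᵀ = (7/5, -5, 5)ᵀ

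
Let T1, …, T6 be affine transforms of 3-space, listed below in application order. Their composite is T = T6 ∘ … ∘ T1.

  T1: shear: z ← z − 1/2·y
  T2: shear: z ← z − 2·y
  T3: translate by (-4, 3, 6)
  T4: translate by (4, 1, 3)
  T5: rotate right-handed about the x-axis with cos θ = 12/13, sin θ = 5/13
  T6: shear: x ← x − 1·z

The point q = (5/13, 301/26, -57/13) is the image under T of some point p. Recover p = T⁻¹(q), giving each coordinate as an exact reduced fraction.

p = (-4, 5, -5)

T1 = [1 0 0 0; 0 1 0 0; 0 -1/2 1 0; 0 0 0 1]
T2·T1 = [1 0 0 0; 0 1 0 0; 0 -5/2 1 0; 0 0 0 1]
T3·…·T1 = [1 0 0 -4; 0 1 0 3; 0 -5/2 1 6; 0 0 0 1]
T4·…·T1 = [1 0 0 0; 0 1 0 4; 0 -5/2 1 9; 0 0 0 1]
T5·…·T1 = [1 0 0 0; 0 49/26 -5/13 3/13; 0 -25/13 12/13 128/13; 0 0 0 1]
T6·…·T1 = [1 25/13 -12/13 -128/13; 0 49/26 -5/13 3/13; 0 -25/13 12/13 128/13; 0 0 0 1]
det M = 1; M⁻¹ = [1 0 1 0; 0 12/13 5/13 -4; 0 25/13 49/26 -19; 0 0 0 1]
M⁻¹ · (5/13, 301/26, -57/13)ᵀ = (-4, 5, -5)ᵀ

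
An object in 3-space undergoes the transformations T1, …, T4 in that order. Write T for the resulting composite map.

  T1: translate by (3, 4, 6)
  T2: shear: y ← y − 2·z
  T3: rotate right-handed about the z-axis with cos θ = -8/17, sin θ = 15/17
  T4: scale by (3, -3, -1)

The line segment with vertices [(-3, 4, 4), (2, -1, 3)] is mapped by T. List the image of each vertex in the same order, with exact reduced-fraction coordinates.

image vertices: (540/17, -288/17, -10), (555/17, -585/17, -9)

T1 translate by (3, 4, 6): (-3, 4, 4) → (0, 8, 10); (2, -1, 3) → (5, 3, 9)
T2 shear: y ← y − 2·z: (0, 8, 10) → (0, -12, 10); (5, 3, 9) → (5, -15, 9)
T3 rotate right-handed about the z-axis with cos θ = -8/17, sin θ = 15/17: (0, -12, 10) → (180/17, 96/17, 10); (5, -15, 9) → (185/17, 195/17, 9)
T4 scale by (3, -3, -1): (180/17, 96/17, 10) → (540/17, -288/17, -10); (185/17, 195/17, 9) → (555/17, -585/17, -9)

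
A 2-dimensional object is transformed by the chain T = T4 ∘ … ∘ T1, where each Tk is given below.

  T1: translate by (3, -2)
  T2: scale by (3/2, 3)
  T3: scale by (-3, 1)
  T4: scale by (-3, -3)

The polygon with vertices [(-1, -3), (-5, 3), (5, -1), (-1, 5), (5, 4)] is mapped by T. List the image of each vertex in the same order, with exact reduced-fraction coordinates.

image vertices: (27, 45), (-27, -9), (108, 27), (27, -27), (108, -18)

T1 translate by (3, -2): (-1, -3) → (2, -5); (-5, 3) → (-2, 1); (5, -1) → (8, -3); (-1, 5) → (2, 3); (5, 4) → (8, 2)
T2 scale by (3/2, 3): (2, -5) → (3, -15); (-2, 1) → (-3, 3); (8, -3) → (12, -9); (2, 3) → (3, 9); (8, 2) → (12, 6)
T3 scale by (-3, 1): (3, -15) → (-9, -15); (-3, 3) → (9, 3); (12, -9) → (-36, -9); (3, 9) → (-9, 9); (12, 6) → (-36, 6)
T4 scale by (-3, -3): (-9, -15) → (27, 45); (9, 3) → (-27, -9); (-36, -9) → (108, 27); (-9, 9) → (27, -27); (-36, 6) → (108, -18)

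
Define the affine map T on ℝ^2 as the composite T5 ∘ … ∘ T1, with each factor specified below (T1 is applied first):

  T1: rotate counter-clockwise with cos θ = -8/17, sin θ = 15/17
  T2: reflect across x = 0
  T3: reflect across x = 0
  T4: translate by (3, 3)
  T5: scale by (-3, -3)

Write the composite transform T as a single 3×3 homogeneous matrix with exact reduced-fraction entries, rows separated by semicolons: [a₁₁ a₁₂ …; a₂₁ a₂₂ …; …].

T = [24/17 45/17 -9; -45/17 24/17 -9; 0 0 1]

T1 = [-8/17 -15/17 0; 15/17 -8/17 0; 0 0 1]
T2·T1 = [8/17 15/17 0; 15/17 -8/17 0; 0 0 1]
T3·…·T1 = [-8/17 -15/17 0; 15/17 -8/17 0; 0 0 1]
T4·…·T1 = [-8/17 -15/17 3; 15/17 -8/17 3; 0 0 1]
T5·…·T1 = [24/17 45/17 -9; -45/17 24/17 -9; 0 0 1]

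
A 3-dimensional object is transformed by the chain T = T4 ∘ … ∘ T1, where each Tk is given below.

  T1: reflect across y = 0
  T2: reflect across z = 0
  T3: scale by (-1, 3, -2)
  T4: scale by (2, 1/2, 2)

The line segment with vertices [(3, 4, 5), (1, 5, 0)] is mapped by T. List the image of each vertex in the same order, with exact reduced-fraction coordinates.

image vertices: (-6, -6, 20), (-2, -15/2, 0)

T1 reflect across y = 0: (3, 4, 5) → (3, -4, 5); (1, 5, 0) → (1, -5, 0)
T2 reflect across z = 0: (3, -4, 5) → (3, -4, -5); (1, -5, 0) → (1, -5, 0)
T3 scale by (-1, 3, -2): (3, -4, -5) → (-3, -12, 10); (1, -5, 0) → (-1, -15, 0)
T4 scale by (2, 1/2, 2): (-3, -12, 10) → (-6, -6, 20); (-1, -15, 0) → (-2, -15/2, 0)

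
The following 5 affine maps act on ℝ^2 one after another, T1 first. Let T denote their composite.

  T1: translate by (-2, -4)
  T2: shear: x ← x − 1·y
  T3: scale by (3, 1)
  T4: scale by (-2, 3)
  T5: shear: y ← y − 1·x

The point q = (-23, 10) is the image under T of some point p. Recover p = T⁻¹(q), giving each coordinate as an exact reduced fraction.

p = (3/2, -1/3)

T1 = [1 0 -2; 0 1 -4; 0 0 1]
T2·T1 = [1 -1 2; 0 1 -4; 0 0 1]
T3·…·T1 = [3 -3 6; 0 1 -4; 0 0 1]
T4·…·T1 = [-6 6 -12; 0 3 -12; 0 0 1]
T5·…·T1 = [-6 6 -12; 6 -3 0; 0 0 1]
det M = -18; M⁻¹ = [1/6 1/3 2; 1/3 1/3 4; 0 0 1]
M⁻¹ · (-23, 10)ᵀ = (3/2, -1/3)ᵀ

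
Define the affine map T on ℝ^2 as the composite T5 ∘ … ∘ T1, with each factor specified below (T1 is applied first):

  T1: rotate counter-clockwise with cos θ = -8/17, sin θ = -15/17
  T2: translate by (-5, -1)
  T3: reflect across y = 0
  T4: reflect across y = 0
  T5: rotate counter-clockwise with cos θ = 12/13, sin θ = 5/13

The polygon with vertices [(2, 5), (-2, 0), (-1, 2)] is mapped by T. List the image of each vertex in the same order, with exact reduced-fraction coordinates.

image vertices: (123/221, -1174/221), (-893/221, -189/221), (-474/221, -451/221)

T1 rotate counter-clockwise with cos θ = -8/17, sin θ = -15/17: (2, 5) → (59/17, -70/17); (-2, 0) → (16/17, 30/17); (-1, 2) → (38/17, -1/17)
T2 translate by (-5, -1): (59/17, -70/17) → (-26/17, -87/17); (16/17, 30/17) → (-69/17, 13/17); (38/17, -1/17) → (-47/17, -18/17)
T3 reflect across y = 0: (-26/17, -87/17) → (-26/17, 87/17); (-69/17, 13/17) → (-69/17, -13/17); (-47/17, -18/17) → (-47/17, 18/17)
T4 reflect across y = 0: (-26/17, 87/17) → (-26/17, -87/17); (-69/17, -13/17) → (-69/17, 13/17); (-47/17, 18/17) → (-47/17, -18/17)
T5 rotate counter-clockwise with cos θ = 12/13, sin θ = 5/13: (-26/17, -87/17) → (123/221, -1174/221); (-69/17, 13/17) → (-893/221, -189/221); (-47/17, -18/17) → (-474/221, -451/221)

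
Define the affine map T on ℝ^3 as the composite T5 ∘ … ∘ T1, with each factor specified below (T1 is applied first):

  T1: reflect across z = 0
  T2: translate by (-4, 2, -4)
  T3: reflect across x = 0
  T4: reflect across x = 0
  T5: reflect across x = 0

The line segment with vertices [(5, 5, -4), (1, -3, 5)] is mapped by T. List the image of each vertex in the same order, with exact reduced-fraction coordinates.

T1 reflect across z = 0: (5, 5, -4) → (5, 5, 4); (1, -3, 5) → (1, -3, -5)
T2 translate by (-4, 2, -4): (5, 5, 4) → (1, 7, 0); (1, -3, -5) → (-3, -1, -9)
T3 reflect across x = 0: (1, 7, 0) → (-1, 7, 0); (-3, -1, -9) → (3, -1, -9)
T4 reflect across x = 0: (-1, 7, 0) → (1, 7, 0); (3, -1, -9) → (-3, -1, -9)
T5 reflect across x = 0: (1, 7, 0) → (-1, 7, 0); (-3, -1, -9) → (3, -1, -9)

image vertices: (-1, 7, 0), (3, -1, -9)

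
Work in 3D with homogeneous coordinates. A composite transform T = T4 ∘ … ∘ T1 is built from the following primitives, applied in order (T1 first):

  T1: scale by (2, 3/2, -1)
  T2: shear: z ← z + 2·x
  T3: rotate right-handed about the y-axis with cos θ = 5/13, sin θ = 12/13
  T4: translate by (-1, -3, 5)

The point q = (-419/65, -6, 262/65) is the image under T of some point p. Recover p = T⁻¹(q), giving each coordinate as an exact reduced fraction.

p = (-3/5, -2, 3)

T1 = [2 0 0 0; 0 3/2 0 0; 0 0 -1 0; 0 0 0 1]
T2·T1 = [2 0 0 0; 0 3/2 0 0; 4 0 -1 0; 0 0 0 1]
T3·…·T1 = [58/13 0 -12/13 0; 0 3/2 0 0; -4/13 0 -5/13 0; 0 0 0 1]
T4·…·T1 = [58/13 0 -12/13 -1; 0 3/2 0 -3; -4/13 0 -5/13 5; 0 0 0 1]
det M = -3; M⁻¹ = [5/26 0 -6/13 5/2; 0 2/3 0 2; -2/13 0 -29/13 11; 0 0 0 1]
M⁻¹ · (-419/65, -6, 262/65)ᵀ = (-3/5, -2, 3)ᵀ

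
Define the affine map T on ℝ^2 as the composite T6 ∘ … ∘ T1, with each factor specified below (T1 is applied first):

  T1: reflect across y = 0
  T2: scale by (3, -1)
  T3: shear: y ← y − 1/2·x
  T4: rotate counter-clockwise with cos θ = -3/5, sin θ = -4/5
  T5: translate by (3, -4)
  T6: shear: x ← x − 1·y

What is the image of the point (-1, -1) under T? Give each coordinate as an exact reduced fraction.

T1 reflect across y = 0: (-1, -1) → (-1, 1)
T2 scale by (3, -1): (-1, 1) → (-3, -1)
T3 shear: y ← y − 1/2·x: (-3, -1) → (-3, 1/2)
T4 rotate counter-clockwise with cos θ = -3/5, sin θ = -4/5: (-3, 1/2) → (11/5, 21/10)
T5 translate by (3, -4): (11/5, 21/10) → (26/5, -19/10)
T6 shear: x ← x − 1·y: (26/5, -19/10) → (71/10, -19/10)

T(p) = (71/10, -19/10)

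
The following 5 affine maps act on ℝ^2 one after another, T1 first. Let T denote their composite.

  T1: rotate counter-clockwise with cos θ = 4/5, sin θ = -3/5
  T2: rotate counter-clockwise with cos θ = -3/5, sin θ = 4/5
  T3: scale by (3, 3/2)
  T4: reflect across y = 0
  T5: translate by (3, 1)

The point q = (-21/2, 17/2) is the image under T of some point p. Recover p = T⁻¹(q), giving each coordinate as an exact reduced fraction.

p = (-5, 9/2)

T1 = [4/5 3/5 0; -3/5 4/5 0; 0 0 1]
T2·T1 = [0 -1 0; 1 0 0; 0 0 1]
T3·…·T1 = [0 -3 0; 3/2 0 0; 0 0 1]
T4·…·T1 = [0 -3 0; -3/2 0 0; 0 0 1]
T5·…·T1 = [0 -3 3; -3/2 0 1; 0 0 1]
det M = -9/2; M⁻¹ = [0 -2/3 2/3; -1/3 0 1; 0 0 1]
M⁻¹ · (-21/2, 17/2)ᵀ = (-5, 9/2)ᵀ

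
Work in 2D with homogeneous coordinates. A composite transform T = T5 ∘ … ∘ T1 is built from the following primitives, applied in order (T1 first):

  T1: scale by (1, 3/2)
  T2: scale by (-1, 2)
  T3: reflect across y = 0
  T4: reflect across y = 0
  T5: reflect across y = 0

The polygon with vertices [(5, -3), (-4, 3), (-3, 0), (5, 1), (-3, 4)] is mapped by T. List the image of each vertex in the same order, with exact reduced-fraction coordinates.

T1 scale by (1, 3/2): (5, -3) → (5, -9/2); (-4, 3) → (-4, 9/2); (-3, 0) → (-3, 0); (5, 1) → (5, 3/2); (-3, 4) → (-3, 6)
T2 scale by (-1, 2): (5, -9/2) → (-5, -9); (-4, 9/2) → (4, 9); (-3, 0) → (3, 0); (5, 3/2) → (-5, 3); (-3, 6) → (3, 12)
T3 reflect across y = 0: (-5, -9) → (-5, 9); (4, 9) → (4, -9); (3, 0) → (3, 0); (-5, 3) → (-5, -3); (3, 12) → (3, -12)
T4 reflect across y = 0: (-5, 9) → (-5, -9); (4, -9) → (4, 9); (3, 0) → (3, 0); (-5, -3) → (-5, 3); (3, -12) → (3, 12)
T5 reflect across y = 0: (-5, -9) → (-5, 9); (4, 9) → (4, -9); (3, 0) → (3, 0); (-5, 3) → (-5, -3); (3, 12) → (3, -12)

image vertices: (-5, 9), (4, -9), (3, 0), (-5, -3), (3, -12)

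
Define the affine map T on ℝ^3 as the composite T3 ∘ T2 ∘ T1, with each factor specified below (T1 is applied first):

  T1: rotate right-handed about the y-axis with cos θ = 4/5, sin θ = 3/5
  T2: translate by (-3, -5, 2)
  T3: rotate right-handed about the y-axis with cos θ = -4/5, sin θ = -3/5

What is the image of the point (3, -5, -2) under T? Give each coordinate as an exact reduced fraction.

T1 rotate right-handed about the y-axis with cos θ = 4/5, sin θ = 3/5: (3, -5, -2) → (6/5, -5, -17/5)
T2 translate by (-3, -5, 2): (6/5, -5, -17/5) → (-9/5, -10, -7/5)
T3 rotate right-handed about the y-axis with cos θ = -4/5, sin θ = -3/5: (-9/5, -10, -7/5) → (57/25, -10, 1/25)

T(p) = (57/25, -10, 1/25)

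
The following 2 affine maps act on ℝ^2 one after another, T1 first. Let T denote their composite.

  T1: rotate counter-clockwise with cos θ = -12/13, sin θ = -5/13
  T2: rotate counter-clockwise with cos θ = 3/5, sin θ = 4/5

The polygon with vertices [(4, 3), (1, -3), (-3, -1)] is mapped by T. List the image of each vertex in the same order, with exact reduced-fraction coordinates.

image vertices: (25/13, -60/13), (-41/13, -3/13), (-3/13, 41/13)

T1 rotate counter-clockwise with cos θ = -12/13, sin θ = -5/13: (4, 3) → (-33/13, -56/13); (1, -3) → (-27/13, 31/13); (-3, -1) → (31/13, 27/13)
T2 rotate counter-clockwise with cos θ = 3/5, sin θ = 4/5: (-33/13, -56/13) → (25/13, -60/13); (-27/13, 31/13) → (-41/13, -3/13); (31/13, 27/13) → (-3/13, 41/13)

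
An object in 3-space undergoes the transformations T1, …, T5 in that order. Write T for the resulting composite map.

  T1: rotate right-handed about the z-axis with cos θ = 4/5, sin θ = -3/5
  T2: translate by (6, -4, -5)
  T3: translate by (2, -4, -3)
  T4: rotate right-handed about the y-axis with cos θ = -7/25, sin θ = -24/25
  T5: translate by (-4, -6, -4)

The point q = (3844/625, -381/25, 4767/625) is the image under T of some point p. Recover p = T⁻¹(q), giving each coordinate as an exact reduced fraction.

p = (1, -4/5, -5)

T1 = [4/5 3/5 0 0; -3/5 4/5 0 0; 0 0 1 0; 0 0 0 1]
T2·T1 = [4/5 3/5 0 6; -3/5 4/5 0 -4; 0 0 1 -5; 0 0 0 1]
T3·…·T1 = [4/5 3/5 0 8; -3/5 4/5 0 -8; 0 0 1 -8; 0 0 0 1]
T4·…·T1 = [-28/125 -21/125 -24/25 136/25; -3/5 4/5 0 -8; 96/125 72/125 -7/25 248/25; 0 0 0 1]
T5·…·T1 = [-28/125 -21/125 -24/25 36/25; -3/5 4/5 0 -14; 96/125 72/125 -7/25 148/25; 0 0 0 1]
det M = 1; M⁻¹ = [-28/125 -3/5 96/125 -1578/125; -21/125 4/5 72/125 1004/125; -24/25 0 -7/25 76/25; 0 0 0 1]
M⁻¹ · (3844/625, -381/25, 4767/625)ᵀ = (1, -4/5, -5)ᵀ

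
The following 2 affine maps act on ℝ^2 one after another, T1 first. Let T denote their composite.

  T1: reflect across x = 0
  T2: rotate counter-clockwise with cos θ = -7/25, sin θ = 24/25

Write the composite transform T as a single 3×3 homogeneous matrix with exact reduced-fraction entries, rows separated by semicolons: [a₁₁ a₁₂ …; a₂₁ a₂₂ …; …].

T1 = [-1 0 0; 0 1 0; 0 0 1]
T2·T1 = [7/25 -24/25 0; -24/25 -7/25 0; 0 0 1]

T = [7/25 -24/25 0; -24/25 -7/25 0; 0 0 1]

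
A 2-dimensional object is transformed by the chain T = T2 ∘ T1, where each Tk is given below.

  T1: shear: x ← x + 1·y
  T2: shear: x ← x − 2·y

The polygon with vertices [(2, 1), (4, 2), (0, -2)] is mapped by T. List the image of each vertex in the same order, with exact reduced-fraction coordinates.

image vertices: (1, 1), (2, 2), (2, -2)

T1 shear: x ← x + 1·y: (2, 1) → (3, 1); (4, 2) → (6, 2); (0, -2) → (-2, -2)
T2 shear: x ← x − 2·y: (3, 1) → (1, 1); (6, 2) → (2, 2); (-2, -2) → (2, -2)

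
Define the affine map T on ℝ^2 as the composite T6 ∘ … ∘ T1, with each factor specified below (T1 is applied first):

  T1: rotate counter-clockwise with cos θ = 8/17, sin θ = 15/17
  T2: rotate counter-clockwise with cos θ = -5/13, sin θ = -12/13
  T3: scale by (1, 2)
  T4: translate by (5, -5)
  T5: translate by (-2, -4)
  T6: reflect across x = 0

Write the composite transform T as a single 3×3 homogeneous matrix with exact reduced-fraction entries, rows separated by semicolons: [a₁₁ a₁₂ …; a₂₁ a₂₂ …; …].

T1 = [8/17 -15/17 0; 15/17 8/17 0; 0 0 1]
T2·T1 = [140/221 171/221 0; -171/221 140/221 0; 0 0 1]
T3·…·T1 = [140/221 171/221 0; -342/221 280/221 0; 0 0 1]
T4·…·T1 = [140/221 171/221 5; -342/221 280/221 -5; 0 0 1]
T5·…·T1 = [140/221 171/221 3; -342/221 280/221 -9; 0 0 1]
T6·…·T1 = [-140/221 -171/221 -3; -342/221 280/221 -9; 0 0 1]

T = [-140/221 -171/221 -3; -342/221 280/221 -9; 0 0 1]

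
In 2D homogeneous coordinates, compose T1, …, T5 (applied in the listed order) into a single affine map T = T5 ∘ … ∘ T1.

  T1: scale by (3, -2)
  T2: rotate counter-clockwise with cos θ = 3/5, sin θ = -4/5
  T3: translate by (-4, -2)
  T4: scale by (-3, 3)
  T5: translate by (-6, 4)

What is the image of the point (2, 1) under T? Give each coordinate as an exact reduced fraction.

T1 scale by (3, -2): (2, 1) → (6, -2)
T2 rotate counter-clockwise with cos θ = 3/5, sin θ = -4/5: (6, -2) → (2, -6)
T3 translate by (-4, -2): (2, -6) → (-2, -8)
T4 scale by (-3, 3): (-2, -8) → (6, -24)
T5 translate by (-6, 4): (6, -24) → (0, -20)

T(p) = (0, -20)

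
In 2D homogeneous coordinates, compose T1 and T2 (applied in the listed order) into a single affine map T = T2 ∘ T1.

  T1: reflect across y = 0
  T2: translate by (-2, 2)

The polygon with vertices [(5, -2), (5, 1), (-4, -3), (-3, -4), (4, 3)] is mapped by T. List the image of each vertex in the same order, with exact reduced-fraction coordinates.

T1 reflect across y = 0: (5, -2) → (5, 2); (5, 1) → (5, -1); (-4, -3) → (-4, 3); (-3, -4) → (-3, 4); (4, 3) → (4, -3)
T2 translate by (-2, 2): (5, 2) → (3, 4); (5, -1) → (3, 1); (-4, 3) → (-6, 5); (-3, 4) → (-5, 6); (4, -3) → (2, -1)

image vertices: (3, 4), (3, 1), (-6, 5), (-5, 6), (2, -1)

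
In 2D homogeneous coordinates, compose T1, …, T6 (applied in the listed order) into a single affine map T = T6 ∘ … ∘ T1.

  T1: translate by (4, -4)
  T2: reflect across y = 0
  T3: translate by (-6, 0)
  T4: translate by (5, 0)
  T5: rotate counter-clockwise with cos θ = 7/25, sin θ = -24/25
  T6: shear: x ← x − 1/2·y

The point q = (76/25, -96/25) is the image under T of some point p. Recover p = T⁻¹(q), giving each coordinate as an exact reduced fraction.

T1 = [1 0 4; 0 1 -4; 0 0 1]
T2·T1 = [1 0 4; 0 -1 4; 0 0 1]
T3·…·T1 = [1 0 -2; 0 -1 4; 0 0 1]
T4·…·T1 = [1 0 3; 0 -1 4; 0 0 1]
T5·…·T1 = [7/25 -24/25 117/25; -24/25 -7/25 -44/25; 0 0 1]
T6·…·T1 = [19/25 -41/50 139/25; -24/25 -7/25 -44/25; 0 0 1]
det M = -1; M⁻¹ = [7/25 -41/50 -3; -24/25 -19/25 4; 0 0 1]
M⁻¹ · (76/25, -96/25)ᵀ = (1, 4)ᵀ

p = (1, 4)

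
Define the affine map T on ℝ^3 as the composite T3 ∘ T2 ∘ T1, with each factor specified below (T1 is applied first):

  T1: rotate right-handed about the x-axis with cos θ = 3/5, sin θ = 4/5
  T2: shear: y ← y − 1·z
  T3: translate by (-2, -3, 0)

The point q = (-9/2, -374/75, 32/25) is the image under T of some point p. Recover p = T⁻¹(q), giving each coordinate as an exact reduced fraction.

T1 = [1 0 0 0; 0 3/5 -4/5 0; 0 4/5 3/5 0; 0 0 0 1]
T2·T1 = [1 0 0 0; 0 -1/5 -7/5 0; 0 4/5 3/5 0; 0 0 0 1]
T3·…·T1 = [1 0 0 -2; 0 -1/5 -7/5 -3; 0 4/5 3/5 0; 0 0 0 1]
det M = 1; M⁻¹ = [1 0 0 2; 0 3/5 7/5 9/5; 0 -4/5 -1/5 -12/5; 0 0 0 1]
M⁻¹ · (-9/2, -374/75, 32/25)ᵀ = (-5/2, 3/5, 4/3)ᵀ

p = (-5/2, 3/5, 4/3)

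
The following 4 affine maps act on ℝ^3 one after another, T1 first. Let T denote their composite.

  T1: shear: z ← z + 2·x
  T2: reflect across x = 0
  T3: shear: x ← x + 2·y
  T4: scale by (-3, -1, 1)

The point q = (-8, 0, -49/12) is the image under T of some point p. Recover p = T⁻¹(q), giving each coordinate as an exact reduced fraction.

p = (-8/3, 0, 5/4)

T1 = [1 0 0 0; 0 1 0 0; 2 0 1 0; 0 0 0 1]
T2·T1 = [-1 0 0 0; 0 1 0 0; 2 0 1 0; 0 0 0 1]
T3·…·T1 = [-1 2 0 0; 0 1 0 0; 2 0 1 0; 0 0 0 1]
T4·…·T1 = [3 -6 0 0; 0 -1 0 0; 2 0 1 0; 0 0 0 1]
det M = -3; M⁻¹ = [1/3 -2 0 0; 0 -1 0 0; -2/3 4 1 0; 0 0 0 1]
M⁻¹ · (-8, 0, -49/12)ᵀ = (-8/3, 0, 5/4)ᵀ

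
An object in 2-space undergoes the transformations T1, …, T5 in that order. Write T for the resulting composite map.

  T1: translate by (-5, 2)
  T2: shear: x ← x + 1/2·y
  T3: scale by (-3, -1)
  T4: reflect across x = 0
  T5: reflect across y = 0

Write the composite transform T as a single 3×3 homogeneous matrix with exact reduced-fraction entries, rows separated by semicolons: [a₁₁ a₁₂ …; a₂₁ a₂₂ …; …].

T1 = [1 0 -5; 0 1 2; 0 0 1]
T2·T1 = [1 1/2 -4; 0 1 2; 0 0 1]
T3·…·T1 = [-3 -3/2 12; 0 -1 -2; 0 0 1]
T4·…·T1 = [3 3/2 -12; 0 -1 -2; 0 0 1]
T5·…·T1 = [3 3/2 -12; 0 1 2; 0 0 1]

T = [3 3/2 -12; 0 1 2; 0 0 1]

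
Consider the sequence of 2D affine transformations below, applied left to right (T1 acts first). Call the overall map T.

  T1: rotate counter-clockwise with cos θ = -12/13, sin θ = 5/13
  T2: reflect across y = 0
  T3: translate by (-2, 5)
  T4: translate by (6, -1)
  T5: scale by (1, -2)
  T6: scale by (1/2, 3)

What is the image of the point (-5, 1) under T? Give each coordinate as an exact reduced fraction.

T(p) = (107/26, -534/13)

T1 rotate counter-clockwise with cos θ = -12/13, sin θ = 5/13: (-5, 1) → (55/13, -37/13)
T2 reflect across y = 0: (55/13, -37/13) → (55/13, 37/13)
T3 translate by (-2, 5): (55/13, 37/13) → (29/13, 102/13)
T4 translate by (6, -1): (29/13, 102/13) → (107/13, 89/13)
T5 scale by (1, -2): (107/13, 89/13) → (107/13, -178/13)
T6 scale by (1/2, 3): (107/13, -178/13) → (107/26, -534/13)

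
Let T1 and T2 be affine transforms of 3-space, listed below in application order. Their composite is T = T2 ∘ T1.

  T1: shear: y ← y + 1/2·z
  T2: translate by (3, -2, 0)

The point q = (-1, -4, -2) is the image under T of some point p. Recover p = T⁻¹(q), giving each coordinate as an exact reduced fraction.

p = (-4, -1, -2)

T1 = [1 0 0 0; 0 1 1/2 0; 0 0 1 0; 0 0 0 1]
T2·T1 = [1 0 0 3; 0 1 1/2 -2; 0 0 1 0; 0 0 0 1]
det M = 1; M⁻¹ = [1 0 0 -3; 0 1 -1/2 2; 0 0 1 0; 0 0 0 1]
M⁻¹ · (-1, -4, -2)ᵀ = (-4, -1, -2)ᵀ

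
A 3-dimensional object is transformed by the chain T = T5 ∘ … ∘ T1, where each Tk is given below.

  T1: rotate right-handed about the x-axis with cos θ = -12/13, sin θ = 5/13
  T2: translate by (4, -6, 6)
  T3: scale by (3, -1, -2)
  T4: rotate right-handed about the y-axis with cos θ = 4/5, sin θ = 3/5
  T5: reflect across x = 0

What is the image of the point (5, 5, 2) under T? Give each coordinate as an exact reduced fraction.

T1 rotate right-handed about the x-axis with cos θ = -12/13, sin θ = 5/13: (5, 5, 2) → (5, -70/13, 1/13)
T2 translate by (4, -6, 6): (5, -70/13, 1/13) → (9, -148/13, 79/13)
T3 scale by (3, -1, -2): (9, -148/13, 79/13) → (27, 148/13, -158/13)
T4 rotate right-handed about the y-axis with cos θ = 4/5, sin θ = 3/5: (27, 148/13, -158/13) → (186/13, 148/13, -337/13)
T5 reflect across x = 0: (186/13, 148/13, -337/13) → (-186/13, 148/13, -337/13)

T(p) = (-186/13, 148/13, -337/13)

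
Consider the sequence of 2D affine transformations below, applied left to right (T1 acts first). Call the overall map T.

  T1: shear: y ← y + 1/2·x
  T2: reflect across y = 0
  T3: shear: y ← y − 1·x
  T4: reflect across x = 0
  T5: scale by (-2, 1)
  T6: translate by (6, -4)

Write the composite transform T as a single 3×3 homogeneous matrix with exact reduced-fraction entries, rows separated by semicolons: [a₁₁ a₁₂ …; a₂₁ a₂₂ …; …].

T = [2 0 6; -3/2 -1 -4; 0 0 1]

T1 = [1 0 0; 1/2 1 0; 0 0 1]
T2·T1 = [1 0 0; -1/2 -1 0; 0 0 1]
T3·…·T1 = [1 0 0; -3/2 -1 0; 0 0 1]
T4·…·T1 = [-1 0 0; -3/2 -1 0; 0 0 1]
T5·…·T1 = [2 0 0; -3/2 -1 0; 0 0 1]
T6·…·T1 = [2 0 6; -3/2 -1 -4; 0 0 1]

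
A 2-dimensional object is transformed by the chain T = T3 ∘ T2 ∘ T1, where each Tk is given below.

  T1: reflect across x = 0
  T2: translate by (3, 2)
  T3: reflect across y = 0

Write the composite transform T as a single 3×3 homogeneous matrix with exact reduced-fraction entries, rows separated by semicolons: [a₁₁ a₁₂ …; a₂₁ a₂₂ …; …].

T = [-1 0 3; 0 -1 -2; 0 0 1]

T1 = [-1 0 0; 0 1 0; 0 0 1]
T2·T1 = [-1 0 3; 0 1 2; 0 0 1]
T3·…·T1 = [-1 0 3; 0 -1 -2; 0 0 1]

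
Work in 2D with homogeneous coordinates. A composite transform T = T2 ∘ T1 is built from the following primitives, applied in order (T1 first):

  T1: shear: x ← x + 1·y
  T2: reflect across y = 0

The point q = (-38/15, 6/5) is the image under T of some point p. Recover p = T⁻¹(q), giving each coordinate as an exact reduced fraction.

T1 = [1 1 0; 0 1 0; 0 0 1]
T2·T1 = [1 1 0; 0 -1 0; 0 0 1]
det M = -1; M⁻¹ = [1 1 0; 0 -1 0; 0 0 1]
M⁻¹ · (-38/15, 6/5)ᵀ = (-4/3, -6/5)ᵀ

p = (-4/3, -6/5)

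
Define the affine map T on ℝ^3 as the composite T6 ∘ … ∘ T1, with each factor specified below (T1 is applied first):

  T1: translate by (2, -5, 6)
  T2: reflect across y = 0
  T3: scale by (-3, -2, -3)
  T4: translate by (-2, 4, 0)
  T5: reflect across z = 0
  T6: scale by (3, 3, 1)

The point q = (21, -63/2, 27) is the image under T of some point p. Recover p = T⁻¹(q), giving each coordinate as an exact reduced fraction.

T1 = [1 0 0 2; 0 1 0 -5; 0 0 1 6; 0 0 0 1]
T2·T1 = [1 0 0 2; 0 -1 0 5; 0 0 1 6; 0 0 0 1]
T3·…·T1 = [-3 0 0 -6; 0 2 0 -10; 0 0 -3 -18; 0 0 0 1]
T4·…·T1 = [-3 0 0 -8; 0 2 0 -6; 0 0 -3 -18; 0 0 0 1]
T5·…·T1 = [-3 0 0 -8; 0 2 0 -6; 0 0 3 18; 0 0 0 1]
T6·…·T1 = [-9 0 0 -24; 0 6 0 -18; 0 0 3 18; 0 0 0 1]
det M = -162; M⁻¹ = [-1/9 0 0 -8/3; 0 1/6 0 3; 0 0 1/3 -6; 0 0 0 1]
M⁻¹ · (21, -63/2, 27)ᵀ = (-5, -9/4, 3)ᵀ

p = (-5, -9/4, 3)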